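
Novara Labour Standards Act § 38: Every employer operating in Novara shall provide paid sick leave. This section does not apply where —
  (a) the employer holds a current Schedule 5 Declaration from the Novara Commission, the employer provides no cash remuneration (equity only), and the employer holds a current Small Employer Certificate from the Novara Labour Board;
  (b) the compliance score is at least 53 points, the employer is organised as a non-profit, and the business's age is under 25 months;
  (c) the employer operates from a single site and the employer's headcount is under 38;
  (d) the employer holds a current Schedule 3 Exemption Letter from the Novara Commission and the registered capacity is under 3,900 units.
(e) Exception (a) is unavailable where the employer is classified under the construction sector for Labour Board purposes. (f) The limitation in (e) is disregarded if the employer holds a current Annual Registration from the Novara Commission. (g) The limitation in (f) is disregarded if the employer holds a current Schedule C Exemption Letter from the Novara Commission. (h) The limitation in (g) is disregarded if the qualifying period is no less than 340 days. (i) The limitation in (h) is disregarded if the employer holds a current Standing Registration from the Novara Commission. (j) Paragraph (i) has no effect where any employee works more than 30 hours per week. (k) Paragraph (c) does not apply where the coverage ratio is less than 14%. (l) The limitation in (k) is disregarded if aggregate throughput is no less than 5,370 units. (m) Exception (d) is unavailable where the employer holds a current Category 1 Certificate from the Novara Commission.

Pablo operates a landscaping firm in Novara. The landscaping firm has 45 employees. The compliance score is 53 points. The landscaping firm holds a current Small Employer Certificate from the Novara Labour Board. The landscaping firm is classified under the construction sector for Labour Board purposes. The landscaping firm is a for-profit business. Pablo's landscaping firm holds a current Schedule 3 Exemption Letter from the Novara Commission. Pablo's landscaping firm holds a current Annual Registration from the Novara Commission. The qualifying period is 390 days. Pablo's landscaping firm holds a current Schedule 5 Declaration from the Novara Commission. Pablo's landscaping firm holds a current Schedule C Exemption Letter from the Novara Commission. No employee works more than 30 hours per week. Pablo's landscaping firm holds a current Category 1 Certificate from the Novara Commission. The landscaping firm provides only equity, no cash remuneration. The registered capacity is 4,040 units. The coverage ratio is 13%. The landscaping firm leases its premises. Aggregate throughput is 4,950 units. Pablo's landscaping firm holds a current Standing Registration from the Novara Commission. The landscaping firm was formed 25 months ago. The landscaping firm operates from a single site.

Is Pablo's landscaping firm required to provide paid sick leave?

Exception (a) is satisfied on its face — a current Schedule 5 Declaration is held; remuneration is equity-only; a current Small Employer Certificate is held. But applying paragraphs (e)–(j): (e) applies — the landscaping firm is classified under the construction sector. (f) would limit (e) — a current Annual Registration is held — but (g) sets (f) aside: (g) is triggered — a current Schedule C Exemption Letter is held. (h) would limit (g) — the qualifying period is 390 days, meeting the 340 days threshold — but (i) sets (h) aside: (i) applies — a current Standing Registration is held. (j) is not engaged (no employee exceeds 30 hours/week), so (i) stands. Exception (a) does not apply.
Exception (b) fails — the employer is for-profit.
Exception (c) does not apply: the employer's headcount is 45, not under 38.
Exception (d) does not apply: the registered capacity is 4,040 units, not under 3,900 units.
No exception displaces § 38.

Yes — Pablo's landscaping firm must provide paid sick leave.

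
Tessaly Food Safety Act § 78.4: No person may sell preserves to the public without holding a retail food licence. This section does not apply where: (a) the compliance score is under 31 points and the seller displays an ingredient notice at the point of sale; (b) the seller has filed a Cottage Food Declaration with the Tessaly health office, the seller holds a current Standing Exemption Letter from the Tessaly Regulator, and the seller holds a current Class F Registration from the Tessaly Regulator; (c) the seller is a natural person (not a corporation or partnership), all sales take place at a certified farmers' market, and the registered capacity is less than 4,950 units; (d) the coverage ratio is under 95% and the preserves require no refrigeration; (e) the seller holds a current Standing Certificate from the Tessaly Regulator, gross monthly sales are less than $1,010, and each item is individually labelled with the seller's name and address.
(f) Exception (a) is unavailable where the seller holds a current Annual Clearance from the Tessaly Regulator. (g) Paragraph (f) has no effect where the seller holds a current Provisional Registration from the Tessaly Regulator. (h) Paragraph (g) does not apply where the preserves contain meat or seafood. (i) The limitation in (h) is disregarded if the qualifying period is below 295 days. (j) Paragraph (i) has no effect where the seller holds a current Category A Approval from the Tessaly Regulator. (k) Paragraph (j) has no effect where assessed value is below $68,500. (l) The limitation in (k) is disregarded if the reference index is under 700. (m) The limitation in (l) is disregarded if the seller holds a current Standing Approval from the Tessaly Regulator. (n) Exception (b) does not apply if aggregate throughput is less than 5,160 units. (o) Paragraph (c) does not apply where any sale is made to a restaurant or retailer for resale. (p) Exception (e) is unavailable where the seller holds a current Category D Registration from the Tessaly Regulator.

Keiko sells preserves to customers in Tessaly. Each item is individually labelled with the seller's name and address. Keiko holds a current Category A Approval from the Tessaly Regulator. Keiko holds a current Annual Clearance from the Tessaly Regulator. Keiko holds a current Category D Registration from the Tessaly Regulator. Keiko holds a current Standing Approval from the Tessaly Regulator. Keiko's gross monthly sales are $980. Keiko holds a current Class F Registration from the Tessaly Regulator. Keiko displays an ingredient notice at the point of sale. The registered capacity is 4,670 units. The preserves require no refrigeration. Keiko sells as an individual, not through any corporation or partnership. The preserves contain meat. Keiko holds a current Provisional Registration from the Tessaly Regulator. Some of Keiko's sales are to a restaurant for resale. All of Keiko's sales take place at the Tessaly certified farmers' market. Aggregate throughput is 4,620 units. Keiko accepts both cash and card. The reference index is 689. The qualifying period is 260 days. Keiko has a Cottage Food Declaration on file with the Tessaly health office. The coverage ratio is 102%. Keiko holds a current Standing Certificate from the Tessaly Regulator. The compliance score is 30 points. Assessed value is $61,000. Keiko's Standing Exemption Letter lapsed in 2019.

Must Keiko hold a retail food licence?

No — exception (a) applies; Keiko is not required to hold a retail food licence.

Exception (a): the compliance score is 30 points, under the 31 points limit; an ingredient notice is displayed — every condition holds. As to paragraphs (f)–(m): (f) would limit (a) — a current Annual Clearance is held — but (g) sets (f) aside: (g) operates against (f): a current Provisional Registration is held. (h) would limit (g) — the preserves contain meat — but (i) sets (h) aside: (i) is triggered — the qualifying period is 260 days, below the 295 days limit. (j) would limit (i) — a current Category A Approval is held — but (k) sets (j) aside: (k) is triggered — assessed value is $61,000, below the $68,500 limit. (l) is triggered (the reference index is 689, under the 700 limit), but is set aside by (m): (m) is triggered — a current Standing Approval is held. So (a) applies.
Exception (b) fails — there is no Standing Exemption Letter in force.
All of (c)'s requirements are met (the seller is a natural person; all sales are at a certified farmers' market; the registered capacity is 4,670 units, less than the 4,950 units limit). But: (o) operates against (c): some sales are to a restaurant for resale. Exception (c) does not apply.
Exception (d) does not apply: the coverage ratio is 102%, not under 95%.
Exception (e) is satisfied on its face — a current Standing Certificate is held; gross monthly sales are $980, less than the $1,010 limit; items are individually labelled. Turning to paragraph (p): (p) operates against (e): a current Category D Registration is held. Exception (e) does not apply.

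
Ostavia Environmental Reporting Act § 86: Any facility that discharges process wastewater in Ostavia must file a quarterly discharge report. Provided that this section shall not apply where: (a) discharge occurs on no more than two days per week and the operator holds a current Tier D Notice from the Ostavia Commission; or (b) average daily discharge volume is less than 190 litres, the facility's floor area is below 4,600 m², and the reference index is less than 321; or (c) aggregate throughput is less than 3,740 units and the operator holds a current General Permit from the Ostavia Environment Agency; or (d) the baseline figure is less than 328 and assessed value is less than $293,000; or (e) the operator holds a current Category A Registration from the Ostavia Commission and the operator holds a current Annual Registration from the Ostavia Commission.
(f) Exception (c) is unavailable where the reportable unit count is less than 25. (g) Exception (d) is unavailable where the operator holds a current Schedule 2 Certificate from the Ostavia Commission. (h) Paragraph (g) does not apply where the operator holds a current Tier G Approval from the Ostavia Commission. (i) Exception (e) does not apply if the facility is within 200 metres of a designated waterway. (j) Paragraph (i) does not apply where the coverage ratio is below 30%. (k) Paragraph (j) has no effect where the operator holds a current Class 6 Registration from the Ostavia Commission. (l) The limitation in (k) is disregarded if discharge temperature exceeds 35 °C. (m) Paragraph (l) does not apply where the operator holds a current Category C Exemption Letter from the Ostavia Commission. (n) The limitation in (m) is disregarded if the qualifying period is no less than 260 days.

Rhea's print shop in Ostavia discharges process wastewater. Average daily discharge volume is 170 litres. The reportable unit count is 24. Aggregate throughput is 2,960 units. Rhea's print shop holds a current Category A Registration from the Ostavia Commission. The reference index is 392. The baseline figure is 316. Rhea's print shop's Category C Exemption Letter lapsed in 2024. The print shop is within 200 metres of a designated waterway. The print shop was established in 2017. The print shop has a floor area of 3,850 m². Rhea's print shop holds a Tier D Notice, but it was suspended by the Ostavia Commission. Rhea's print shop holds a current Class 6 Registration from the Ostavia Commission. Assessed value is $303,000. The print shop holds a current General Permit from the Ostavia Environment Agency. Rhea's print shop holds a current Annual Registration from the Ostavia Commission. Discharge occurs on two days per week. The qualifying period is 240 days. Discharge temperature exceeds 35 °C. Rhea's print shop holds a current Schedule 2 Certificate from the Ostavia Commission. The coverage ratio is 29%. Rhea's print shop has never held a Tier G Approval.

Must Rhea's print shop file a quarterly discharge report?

Exception (a) fails — the Tier D Notice is not current.
Exception (b) does not apply: the reference index is 392, not less than 321.
All of (c)'s requirements are met (aggregate throughput is 2,960 units, less than the 3,740 units limit; a current General Permit is held). Turning to paragraph (f): (f) operates against (c): the reportable unit count is 24, less than the 25 limit. (c) is therefore removed.
Exception (d) does not apply: assessed value is $303,000, not less than $293,000.
Exception (e): a current Category A Registration is held; a current Annual Registration is held — every condition holds. Under paragraphs (i)–(n): (i) is triggered (the print shop is within 200 m of a designated waterway), but is overridden by (j): (j) operates against (i): the coverage ratio is 29%, below the 30% limit. (k) would limit (j) — a current Class 6 Registration is held — but (l) sets (k) aside: (l) operates against (k): discharge temperature exceeds 35 °C. (m) is inapplicable (the Category C Exemption Letter is not current), so (l) stands. (e) remains available.

No — exception (e) applies; Rhea's print shop is not required to file a quarterly discharge report.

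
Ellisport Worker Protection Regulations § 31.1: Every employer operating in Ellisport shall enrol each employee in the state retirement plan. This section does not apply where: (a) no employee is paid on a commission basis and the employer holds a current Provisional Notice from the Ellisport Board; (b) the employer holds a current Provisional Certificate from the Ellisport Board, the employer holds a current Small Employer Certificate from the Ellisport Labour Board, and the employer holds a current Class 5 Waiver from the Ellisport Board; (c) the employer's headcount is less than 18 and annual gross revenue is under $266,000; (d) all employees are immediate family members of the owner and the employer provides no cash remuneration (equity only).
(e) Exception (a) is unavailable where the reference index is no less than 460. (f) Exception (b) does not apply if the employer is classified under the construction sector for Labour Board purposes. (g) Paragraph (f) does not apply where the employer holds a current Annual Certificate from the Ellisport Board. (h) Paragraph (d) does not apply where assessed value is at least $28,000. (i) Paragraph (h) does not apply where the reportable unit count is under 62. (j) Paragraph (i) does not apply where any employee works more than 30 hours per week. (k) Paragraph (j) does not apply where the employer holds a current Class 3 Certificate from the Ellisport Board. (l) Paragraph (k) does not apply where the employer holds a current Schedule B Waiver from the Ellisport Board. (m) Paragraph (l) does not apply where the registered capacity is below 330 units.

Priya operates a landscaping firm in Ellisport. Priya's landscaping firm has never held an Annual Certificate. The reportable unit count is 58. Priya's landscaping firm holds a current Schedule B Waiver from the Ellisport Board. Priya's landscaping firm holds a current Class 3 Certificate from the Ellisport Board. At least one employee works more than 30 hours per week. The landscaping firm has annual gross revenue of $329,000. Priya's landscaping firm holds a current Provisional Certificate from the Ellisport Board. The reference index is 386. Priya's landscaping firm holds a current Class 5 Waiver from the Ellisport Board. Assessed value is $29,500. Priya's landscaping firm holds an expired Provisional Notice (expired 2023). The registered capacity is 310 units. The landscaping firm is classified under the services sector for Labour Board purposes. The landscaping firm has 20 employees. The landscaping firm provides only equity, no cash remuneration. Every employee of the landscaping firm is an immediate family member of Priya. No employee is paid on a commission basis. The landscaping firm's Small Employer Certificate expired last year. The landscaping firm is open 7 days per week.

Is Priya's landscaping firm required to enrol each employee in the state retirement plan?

Exception (a) requires that the employer holds a current Provisional Notice from the Ellisport Board; but no current Provisional Notice is held, so (a) is unavailable.
Exception (b) does not apply: the Small Employer Certificate has expired.
Exception (c) requires that the employer's headcount is less than 18; but the employer's headcount is 20, not less than 18, so (c) is unavailable.
Exception (d) is satisfied on its face — every employee is an immediate family member; remuneration is equity-only. Considering the limiting provisions: (h) is engaged (assessed value is $29,500, meeting the $28,000 threshold), but is displaced by (i): (i) applies — the reportable unit count is 58, under the 62 limit. (j) operates (at least one employee exceeds 30 hours/week), but yields to (k): (k) is triggered — a current Class 3 Certificate is held. (l) would limit (k) — a current Schedule B Waiver is held — but (m) sets (l) aside: (m) is triggered — the registered capacity is 310 units, below the 330 units limit. Exception (d) stands.

No — exception (d) applies; Priya's landscaping firm is not required to enrol each employee in the state retirement plan.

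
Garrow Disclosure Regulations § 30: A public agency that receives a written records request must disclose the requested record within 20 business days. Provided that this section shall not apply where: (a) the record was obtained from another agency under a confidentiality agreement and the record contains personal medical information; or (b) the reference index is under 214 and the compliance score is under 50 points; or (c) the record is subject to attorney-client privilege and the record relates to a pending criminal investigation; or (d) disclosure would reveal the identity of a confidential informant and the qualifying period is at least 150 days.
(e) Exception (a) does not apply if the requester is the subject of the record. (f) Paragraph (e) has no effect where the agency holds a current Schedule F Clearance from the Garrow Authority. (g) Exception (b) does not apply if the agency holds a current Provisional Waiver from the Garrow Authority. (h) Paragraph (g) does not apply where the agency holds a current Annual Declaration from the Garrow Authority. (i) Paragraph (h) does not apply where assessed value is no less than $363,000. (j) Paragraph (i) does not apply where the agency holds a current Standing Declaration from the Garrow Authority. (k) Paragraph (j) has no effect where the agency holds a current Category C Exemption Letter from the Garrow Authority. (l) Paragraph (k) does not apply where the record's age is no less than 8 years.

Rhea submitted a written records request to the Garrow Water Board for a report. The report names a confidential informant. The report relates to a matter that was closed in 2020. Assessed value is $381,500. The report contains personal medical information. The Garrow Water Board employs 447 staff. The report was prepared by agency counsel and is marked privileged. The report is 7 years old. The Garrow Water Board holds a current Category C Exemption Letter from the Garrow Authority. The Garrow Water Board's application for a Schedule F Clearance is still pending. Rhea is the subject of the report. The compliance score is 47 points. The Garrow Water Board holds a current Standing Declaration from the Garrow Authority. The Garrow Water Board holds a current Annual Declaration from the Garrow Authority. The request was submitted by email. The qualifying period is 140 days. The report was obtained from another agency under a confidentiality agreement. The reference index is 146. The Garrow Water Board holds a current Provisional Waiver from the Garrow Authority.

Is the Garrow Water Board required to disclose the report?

Yes — the Garrow Water Board must disclose the report.

Exception (a): the report was obtained under a confidentiality agreement; the report contains personal medical information — every condition holds. However, paragraphs (e)–(f) must be considered: (e) operates against (a): Rhea is the subject of the report. (f) is inapplicable (the Schedule F Clearance is not current), so (e) stands. So (a) is unavailable.
Exception (b)'s conditions are all satisfied: the reference index is 146, under the 214 limit; the compliance score is 47 points, under the 50 points limit. But: (g) operates against (b): a current Provisional Waiver is held. (h) is triggered (a current Annual Declaration is held), but is overridden by (i): (i) is triggered — assessed value is $381,500, meeting the $363,000 threshold. (j) is triggered (a current Standing Declaration is held), but is displaced by (k): (k) is triggered — a current Category C Exemption Letter is held. (l) is not engaged (the record's age is 7 years, short of 8 years), so (k) stands. (b) is therefore removed.
Exception (c) fails — the report relates to a closed matter.
Exception (d) does not apply: the qualifying period is 140 days, short of 150 days.
None of the exceptions is available; § 30 applies in full.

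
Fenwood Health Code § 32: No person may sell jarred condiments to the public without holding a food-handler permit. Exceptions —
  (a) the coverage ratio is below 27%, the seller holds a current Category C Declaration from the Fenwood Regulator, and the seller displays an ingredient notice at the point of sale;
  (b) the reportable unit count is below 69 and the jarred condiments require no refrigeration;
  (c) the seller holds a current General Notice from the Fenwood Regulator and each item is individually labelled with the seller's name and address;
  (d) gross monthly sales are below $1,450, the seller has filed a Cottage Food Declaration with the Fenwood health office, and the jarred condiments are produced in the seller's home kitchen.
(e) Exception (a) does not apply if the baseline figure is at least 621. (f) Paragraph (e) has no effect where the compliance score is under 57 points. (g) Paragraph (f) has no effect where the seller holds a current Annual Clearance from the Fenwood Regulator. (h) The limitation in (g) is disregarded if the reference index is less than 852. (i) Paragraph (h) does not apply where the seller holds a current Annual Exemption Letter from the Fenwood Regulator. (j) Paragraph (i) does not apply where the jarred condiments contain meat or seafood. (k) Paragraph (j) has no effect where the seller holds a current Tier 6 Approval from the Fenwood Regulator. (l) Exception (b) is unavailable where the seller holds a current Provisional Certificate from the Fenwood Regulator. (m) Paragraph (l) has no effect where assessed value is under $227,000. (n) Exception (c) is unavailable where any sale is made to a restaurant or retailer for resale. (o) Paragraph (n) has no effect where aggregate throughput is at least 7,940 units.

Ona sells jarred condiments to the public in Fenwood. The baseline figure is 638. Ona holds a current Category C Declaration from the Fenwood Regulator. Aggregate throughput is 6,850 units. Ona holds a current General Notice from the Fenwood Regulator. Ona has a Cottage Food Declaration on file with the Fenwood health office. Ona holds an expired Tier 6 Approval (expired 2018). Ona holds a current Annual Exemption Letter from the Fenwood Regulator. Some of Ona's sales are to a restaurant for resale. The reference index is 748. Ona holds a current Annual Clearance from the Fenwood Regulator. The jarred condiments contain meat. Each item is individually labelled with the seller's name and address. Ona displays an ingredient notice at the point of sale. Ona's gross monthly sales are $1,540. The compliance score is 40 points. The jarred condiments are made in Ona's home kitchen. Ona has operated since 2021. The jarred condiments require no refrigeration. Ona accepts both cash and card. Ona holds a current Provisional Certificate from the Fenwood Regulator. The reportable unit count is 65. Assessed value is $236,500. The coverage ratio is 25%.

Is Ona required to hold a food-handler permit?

Exception (a)'s conditions are all satisfied: the coverage ratio is 25%, below the 27% limit; a current Category C Declaration is held; an ingredient notice is displayed. As to paragraphs (e)–(k): (e) would limit (a) — the baseline figure is 638, meeting the 621 threshold — but (f) sets (e) aside: (f) is engaged — the compliance score is 40 points, under the 57 points limit. (g) would limit (f) — a current Annual Clearance is held — but (h) sets (g) aside: (h) is engaged — the reference index is 748, less than the 852 limit. (i) would limit (h) — a current Annual Exemption Letter is held — but (j) sets (i) aside: (j) operates against (i): the jarred condiments contain meat. (k), which would lift (j), does not operate here — no current Tier 6 Approval is held. Exception (a) stands.
Exception (b) is satisfied on its face — the reportable unit count is 65, below the 69 limit; the jarred condiments are shelf-stable. Turning to paragraphs (l)–(m): (l) operates against (b): a current Provisional Certificate is held. (m) is inapplicable (assessed value is $236,500, not under $227,000), so (l) stands. (b) is therefore removed.
All of (c)'s requirements are met (a current General Notice is held; items are individually labelled). But: (n) operates against (c): some sales are to a restaurant for resale. (o), which would lift (n), is not triggered — aggregate throughput is 6,850 units, short of 7,940 units. (c) is therefore removed.
Exception (d) fails — gross monthly sales are $1,540, not below $1,450.

No — exception (a) applies; Ona is not required to hold a food-handler permit.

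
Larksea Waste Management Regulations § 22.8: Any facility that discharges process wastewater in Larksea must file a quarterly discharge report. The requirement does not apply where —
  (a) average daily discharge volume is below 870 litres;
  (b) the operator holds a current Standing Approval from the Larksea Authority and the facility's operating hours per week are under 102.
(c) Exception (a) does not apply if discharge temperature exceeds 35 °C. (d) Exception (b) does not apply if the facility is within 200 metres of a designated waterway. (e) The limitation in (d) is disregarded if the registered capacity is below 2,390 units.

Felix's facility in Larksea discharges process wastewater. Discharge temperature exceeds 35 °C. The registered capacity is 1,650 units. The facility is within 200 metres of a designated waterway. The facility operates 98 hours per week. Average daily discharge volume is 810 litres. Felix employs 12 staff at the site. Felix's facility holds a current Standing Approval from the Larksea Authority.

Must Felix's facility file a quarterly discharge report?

No — exception (b) applies; Felix's facility is not required to file a quarterly discharge report.

Exception (a) is satisfied on its face — average daily discharge volume is 810 litres, below the 870 litres limit. But: (c) operates against (a): discharge temperature exceeds 35 °C. (a) is therefore removed.
Exception (b): a current Standing Approval is held; the facility's operating hours per week are 98, under the 102 limit — every condition holds. As to paragraphs (d)–(e): (d) would limit (b) — the facility is within 200 m of a designated waterway — but (e) sets (d) aside: (e) applies — the registered capacity is 1,650 units, below the 2,390 units limit. (b) remains available.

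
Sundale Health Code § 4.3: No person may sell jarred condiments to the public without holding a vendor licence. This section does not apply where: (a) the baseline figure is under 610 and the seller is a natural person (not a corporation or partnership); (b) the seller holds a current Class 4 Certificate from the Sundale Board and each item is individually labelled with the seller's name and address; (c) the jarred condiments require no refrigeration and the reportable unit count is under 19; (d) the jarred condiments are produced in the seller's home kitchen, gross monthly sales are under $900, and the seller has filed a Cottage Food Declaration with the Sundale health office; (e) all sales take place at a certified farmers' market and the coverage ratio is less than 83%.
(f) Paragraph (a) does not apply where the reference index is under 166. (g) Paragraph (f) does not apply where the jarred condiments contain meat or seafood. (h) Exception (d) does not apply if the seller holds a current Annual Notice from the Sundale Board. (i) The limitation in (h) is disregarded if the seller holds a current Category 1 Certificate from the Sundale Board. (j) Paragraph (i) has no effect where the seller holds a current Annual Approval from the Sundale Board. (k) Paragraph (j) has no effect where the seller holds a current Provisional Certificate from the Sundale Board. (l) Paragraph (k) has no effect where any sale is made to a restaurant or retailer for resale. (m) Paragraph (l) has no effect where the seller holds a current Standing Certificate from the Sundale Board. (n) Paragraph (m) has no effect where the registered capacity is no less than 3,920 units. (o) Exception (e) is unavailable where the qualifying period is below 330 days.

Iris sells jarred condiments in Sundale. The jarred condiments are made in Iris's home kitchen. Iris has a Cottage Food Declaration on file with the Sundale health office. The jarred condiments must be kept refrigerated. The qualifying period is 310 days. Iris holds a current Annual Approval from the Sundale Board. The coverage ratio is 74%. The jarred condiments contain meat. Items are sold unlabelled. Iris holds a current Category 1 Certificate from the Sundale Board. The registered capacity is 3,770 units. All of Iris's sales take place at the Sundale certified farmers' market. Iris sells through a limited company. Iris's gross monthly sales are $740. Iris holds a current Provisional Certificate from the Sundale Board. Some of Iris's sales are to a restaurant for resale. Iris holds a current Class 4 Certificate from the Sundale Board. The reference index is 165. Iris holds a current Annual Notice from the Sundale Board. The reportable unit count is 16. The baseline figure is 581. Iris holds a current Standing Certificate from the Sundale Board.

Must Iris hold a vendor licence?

Exception (a) requires that the seller is a natural person (not a corporation or partnership); but the seller operates through a limited company, so (a) is unavailable.
Exception (b) does not apply: items are sold unlabelled.
Exception (c) does not apply: the jarred condiments require refrigeration.
Exception (d) is satisfied on its face — the jarred condiments are home-kitchen produced; gross monthly sales are $740, under the $900 limit; a Cottage Food Declaration is on file. Applying paragraphs (h)–(n): (h) is triggered (a current Annual Notice is held), but is set aside by (i): (i) applies — a current Category 1 Certificate is held. (j) is triggered (a current Annual Approval is held), but yields to (k): (k) operates against (j): a current Provisional Certificate is held. (l) is engaged (some sales are to a restaurant for resale), but is set aside by (m): (m) operates against (l): a current Standing Certificate is held. (n), which would lift (m), is not triggered — the registered capacity is 3,770 units, short of 3,920 units. So (d) applies.
Exception (e): all sales are at a certified farmers' market; the coverage ratio is 74%, less than the 83% limit — every condition holds. However, paragraph (o) must be considered: (o) is engaged — the qualifying period is 310 days, below the 330 days limit. So (e) is unavailable.

No — exception (d) applies; Iris is not required to hold a vendor licence.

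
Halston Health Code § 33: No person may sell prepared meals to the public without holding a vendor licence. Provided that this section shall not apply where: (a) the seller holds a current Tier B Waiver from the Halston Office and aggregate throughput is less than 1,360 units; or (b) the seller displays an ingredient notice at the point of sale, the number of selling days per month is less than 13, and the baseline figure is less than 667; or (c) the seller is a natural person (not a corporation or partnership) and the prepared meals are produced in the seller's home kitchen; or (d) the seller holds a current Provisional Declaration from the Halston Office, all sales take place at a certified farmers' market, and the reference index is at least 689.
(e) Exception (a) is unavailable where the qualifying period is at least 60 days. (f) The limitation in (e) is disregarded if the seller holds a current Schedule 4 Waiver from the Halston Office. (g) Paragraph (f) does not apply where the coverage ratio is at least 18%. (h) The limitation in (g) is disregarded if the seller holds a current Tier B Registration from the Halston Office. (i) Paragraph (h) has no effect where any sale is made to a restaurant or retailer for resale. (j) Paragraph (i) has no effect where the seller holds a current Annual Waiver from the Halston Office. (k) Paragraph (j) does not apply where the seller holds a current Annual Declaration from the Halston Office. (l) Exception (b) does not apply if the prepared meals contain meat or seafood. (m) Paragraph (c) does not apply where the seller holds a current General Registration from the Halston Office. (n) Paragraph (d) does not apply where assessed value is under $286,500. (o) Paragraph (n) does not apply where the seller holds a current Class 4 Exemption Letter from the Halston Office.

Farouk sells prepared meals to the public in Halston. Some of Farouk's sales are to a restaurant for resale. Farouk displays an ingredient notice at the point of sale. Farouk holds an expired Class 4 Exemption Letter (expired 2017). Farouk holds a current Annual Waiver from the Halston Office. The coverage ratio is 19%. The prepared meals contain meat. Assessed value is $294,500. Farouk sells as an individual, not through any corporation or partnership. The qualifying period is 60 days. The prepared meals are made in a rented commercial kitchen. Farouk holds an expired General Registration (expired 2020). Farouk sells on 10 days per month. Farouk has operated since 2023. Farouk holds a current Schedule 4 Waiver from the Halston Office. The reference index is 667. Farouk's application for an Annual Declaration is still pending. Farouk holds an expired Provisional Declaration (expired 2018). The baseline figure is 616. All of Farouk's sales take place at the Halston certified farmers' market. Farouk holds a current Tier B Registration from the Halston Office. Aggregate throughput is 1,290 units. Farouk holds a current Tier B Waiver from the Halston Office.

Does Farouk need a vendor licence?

No — exception (a) applies; Farouk is not required to hold a vendor licence.

Exception (a)'s conditions are all satisfied: a current Tier B Waiver is held; aggregate throughput is 1,290 units, less than the 1,360 units limit. Considering the limiting provisions: (e) operates (the qualifying period is 60 days, meeting the 60 days threshold), but yields to (f): (f) is engaged — a current Schedule 4 Waiver is held. (g) would limit (f) — the coverage ratio is 19%, meeting the 18% threshold — but (h) sets (g) aside: (h) operates against (g): a current Tier B Registration is held. (i) would limit (h) — some sales are to a restaurant for resale — but (j) sets (i) aside: (j) operates — a current Annual Waiver is held. (k), which would lift (j), does not operate here — there is no Annual Declaration in force. (a) remains available.
Exception (b) is satisfied on its face — an ingredient notice is displayed; the number of selling days per month is 10, less than the 13 limit; the baseline figure is 616, less than the 667 limit. Turning to paragraph (l): (l) operates against (b): the prepared meals contain meat. So (b) is unavailable.
Exception (c) fails — the prepared meals are made in a commercial kitchen, not a home kitchen.
Exception (d) requires that the seller holds a current Provisional Declaration from the Halston Office; but no current Provisional Declaration is held, so (d) is unavailable.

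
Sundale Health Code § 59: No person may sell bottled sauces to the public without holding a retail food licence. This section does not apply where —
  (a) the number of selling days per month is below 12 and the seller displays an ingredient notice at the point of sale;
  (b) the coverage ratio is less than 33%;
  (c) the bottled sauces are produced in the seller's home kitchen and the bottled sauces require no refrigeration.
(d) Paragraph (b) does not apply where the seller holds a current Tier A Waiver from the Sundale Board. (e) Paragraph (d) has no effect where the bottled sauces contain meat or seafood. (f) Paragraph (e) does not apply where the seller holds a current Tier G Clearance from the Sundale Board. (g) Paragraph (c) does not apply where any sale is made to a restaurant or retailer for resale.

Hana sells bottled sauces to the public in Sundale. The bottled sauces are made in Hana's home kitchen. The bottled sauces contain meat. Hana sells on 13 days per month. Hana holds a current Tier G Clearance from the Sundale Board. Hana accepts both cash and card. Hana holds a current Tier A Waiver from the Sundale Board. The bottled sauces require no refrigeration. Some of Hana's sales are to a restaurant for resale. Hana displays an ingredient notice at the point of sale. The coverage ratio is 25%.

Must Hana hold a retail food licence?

Yes — Hana must hold a retail food licence.

Exception (a) does not apply: the number of selling days per month is 13, not below 12.
Exception (b): the coverage ratio is 25%, less than the 33% limit — every condition holds. But applying paragraphs (d)–(f): (d) is engaged — a current Tier A Waiver is held. (e) would limit (d) — the bottled sauces contain meat — but (f) sets (e) aside: (f) operates — a current Tier G Clearance is held. So (b) is unavailable.
Exception (c)'s conditions are all satisfied: the bottled sauces are home-kitchen produced; the bottled sauces are shelf-stable. But applying paragraph (g): (g) applies — some sales are to a restaurant for resale. So (c) is unavailable.
No exception is made out. Hana falls within the general rule.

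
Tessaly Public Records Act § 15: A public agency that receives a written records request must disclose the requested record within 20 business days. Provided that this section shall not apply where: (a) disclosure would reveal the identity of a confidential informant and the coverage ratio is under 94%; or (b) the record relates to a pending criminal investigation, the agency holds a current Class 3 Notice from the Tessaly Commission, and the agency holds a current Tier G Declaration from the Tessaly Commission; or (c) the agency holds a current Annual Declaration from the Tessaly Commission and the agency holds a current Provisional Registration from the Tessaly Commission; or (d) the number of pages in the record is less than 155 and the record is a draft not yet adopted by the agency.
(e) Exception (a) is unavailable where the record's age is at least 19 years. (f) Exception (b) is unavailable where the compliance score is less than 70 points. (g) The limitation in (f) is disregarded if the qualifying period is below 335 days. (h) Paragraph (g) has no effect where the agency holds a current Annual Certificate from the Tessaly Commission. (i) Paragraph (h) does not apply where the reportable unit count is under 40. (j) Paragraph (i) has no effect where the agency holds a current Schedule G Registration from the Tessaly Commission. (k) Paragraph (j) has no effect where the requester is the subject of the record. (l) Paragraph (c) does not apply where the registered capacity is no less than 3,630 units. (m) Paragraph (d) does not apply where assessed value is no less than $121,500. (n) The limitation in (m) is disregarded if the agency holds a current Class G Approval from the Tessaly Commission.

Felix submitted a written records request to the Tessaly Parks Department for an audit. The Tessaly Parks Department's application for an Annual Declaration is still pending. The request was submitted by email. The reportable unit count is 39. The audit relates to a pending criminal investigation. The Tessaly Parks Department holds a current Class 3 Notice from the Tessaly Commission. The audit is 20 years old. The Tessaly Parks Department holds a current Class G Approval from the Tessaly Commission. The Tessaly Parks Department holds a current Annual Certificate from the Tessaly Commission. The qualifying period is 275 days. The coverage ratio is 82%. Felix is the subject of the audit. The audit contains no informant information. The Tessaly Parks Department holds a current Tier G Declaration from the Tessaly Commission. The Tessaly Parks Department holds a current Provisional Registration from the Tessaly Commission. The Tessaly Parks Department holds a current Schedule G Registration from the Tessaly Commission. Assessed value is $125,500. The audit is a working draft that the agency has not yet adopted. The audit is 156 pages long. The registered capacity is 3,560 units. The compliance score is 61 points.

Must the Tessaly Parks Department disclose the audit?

Exception (a) requires that disclosure would reveal the identity of a confidential informant; but the audit contains no informant information, so (a) is unavailable.
Exception (b): the audit relates to a pending investigation; a current Class 3 Notice is held; a current Tier G Declaration is held — every condition holds. Considering the limiting provisions: (f) would limit (b) — the compliance score is 61 points, less than the 70 points limit — but (g) sets (f) aside: (g) is triggered — the qualifying period is 275 days, below the 335 days limit. (h) applies (a current Annual Certificate is held), but is overridden by (i): (i) is engaged — the reportable unit count is 39, under the 40 limit. (j) operates (a current Schedule G Registration is held), but is itself disapplied by (k): (k) is engaged — Felix is the subject of the audit. So (b) applies.
Exception (c) requires that the agency holds a current Annual Declaration from the Tessaly Commission; but the Annual Declaration is not current, so (c) is unavailable.
Exception (d) does not apply: the number of pages in the record is 156, not less than 155.

No — exception (b) applies; the Tessaly Parks Department is not required to disclose the audit.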